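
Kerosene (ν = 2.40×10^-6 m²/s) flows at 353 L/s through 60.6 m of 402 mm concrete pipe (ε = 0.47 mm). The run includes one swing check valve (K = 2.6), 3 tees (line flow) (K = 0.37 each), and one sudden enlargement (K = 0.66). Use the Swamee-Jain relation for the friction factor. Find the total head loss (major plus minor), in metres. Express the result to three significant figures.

H_L ≈ 2.98 m

V = 4Q/(πD²) = 2.781 m/s; V²/2g = 0.3942 m
Re = 4.66×10^5, ε/D = 0.00117 → f = 0.02110 (Swamee-Jain)
Major: h_f = f(L/D)·V²/2g = 0.02110·150.7·0.3942 = 1.254 m
Minor: ΣK = 4.37; h_m = ΣK·V²/2g = 1.723 m
Total H_L = 1.254 + 1.723 = 2.977 m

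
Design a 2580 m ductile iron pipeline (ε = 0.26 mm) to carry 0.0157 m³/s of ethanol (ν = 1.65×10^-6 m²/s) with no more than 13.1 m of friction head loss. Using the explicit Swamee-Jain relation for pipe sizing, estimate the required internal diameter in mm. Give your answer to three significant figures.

Swamee-Jain (Type III): D = 0.66·[ε^1.25·(LQ²/(gh_f))^4.75 + ν·Q^9.4·(L/(gh_f))^5.2]^0.04
LQ²/(gh_f) = 0.004949; L/(gh_f) = 20.08
Term 1 = ε^1.25·(…)^4.75 = 3.69×10^-16; Term 2 = ν·Q^9.4·(…)^5.2 = 1.08×10^-16
D = 0.66·(3.69×10^-16 + 1.08×10^-16)^0.04 = 0.1610 m = 161 mm
Check: V = 0.772 m/s, Re = 7.53×10^4, f = 0.02483, h_f = 12.1 m ≈ 13.1 m ✓

D ≈ 161 mm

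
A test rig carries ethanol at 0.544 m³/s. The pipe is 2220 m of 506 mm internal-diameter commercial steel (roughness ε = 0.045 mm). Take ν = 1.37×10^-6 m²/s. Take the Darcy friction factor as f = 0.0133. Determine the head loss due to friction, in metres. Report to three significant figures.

V = 4Q/(πD²) = 4·0.544/(π·0.506²) = 2.705 m/s
h_f = f(L/D)V²/(2g) = 0.01330·(2220/0.506)·2.705²/(2·9.81) = 21.77 m

h_f ≈ 21.8 m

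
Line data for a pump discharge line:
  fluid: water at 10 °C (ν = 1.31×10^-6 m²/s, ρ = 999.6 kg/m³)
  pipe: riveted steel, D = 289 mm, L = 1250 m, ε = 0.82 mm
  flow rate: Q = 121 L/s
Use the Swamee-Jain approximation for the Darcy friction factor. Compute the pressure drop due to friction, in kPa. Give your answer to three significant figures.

Δp ≈ 193 kPa

V = 4Q/(πD²) = 4·0.121/(π·0.289²) = 1.845 m/s
Re = VD/ν = 1.845·0.289/1.31×10^-6 = 4.07×10^5 → turbulent
ε/D = 0.82/289 = 0.00284
Swamee-Jain: f = 0.02623
h_f = f(L/D)V²/(2g) = 0.02623·(1250/0.289)·1.845²/(2·9.81) = 19.68 m
Δp = ρg·h_f = 999.6·9.81·19.68 = 192.9 kPa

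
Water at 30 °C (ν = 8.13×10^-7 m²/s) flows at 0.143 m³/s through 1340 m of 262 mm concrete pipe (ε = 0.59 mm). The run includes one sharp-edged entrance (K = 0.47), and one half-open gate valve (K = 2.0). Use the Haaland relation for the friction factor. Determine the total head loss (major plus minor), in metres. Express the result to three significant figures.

H_L ≈ 45.6 m

V = 4Q/(πD²) = 2.652 m/s; V²/2g = 0.3586 m
Re = 8.55×10^5, ε/D = 0.00225 → f = 0.02440 (Haaland)
Major: h_f = f(L/D)·V²/2g = 0.02440·5115·0.3586 = 44.75 m
Minor: ΣK = 2.47; h_m = ΣK·V²/2g = 0.8857 m
Total H_L = 44.75 + 0.8857 = 45.64 m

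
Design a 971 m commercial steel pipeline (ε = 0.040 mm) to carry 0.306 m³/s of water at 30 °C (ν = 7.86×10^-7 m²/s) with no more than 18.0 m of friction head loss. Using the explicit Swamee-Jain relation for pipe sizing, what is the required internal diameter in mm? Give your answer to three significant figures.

D ≈ 357 mm

Swamee-Jain (Type III): D = 0.66·[ε^1.25·(LQ²/(gh_f))^4.75 + ν·Q^9.4·(L/(gh_f))^5.2]^0.04
LQ²/(gh_f) = 0.5149; L/(gh_f) = 5.499
Term 1 = ε^1.25·(…)^4.75 = 1.36×10^-7; Term 2 = ν·Q^9.4·(…)^5.2 = 8.14×10^-8
D = 0.66·(1.36×10^-7 + 8.14×10^-8)^0.04 = 0.3573 m = 357 mm
Check: V = 3.05 m/s, Re = 1.39×10^6, f = 0.01336, h_f = 17.2 m ≈ 18.0 m ✓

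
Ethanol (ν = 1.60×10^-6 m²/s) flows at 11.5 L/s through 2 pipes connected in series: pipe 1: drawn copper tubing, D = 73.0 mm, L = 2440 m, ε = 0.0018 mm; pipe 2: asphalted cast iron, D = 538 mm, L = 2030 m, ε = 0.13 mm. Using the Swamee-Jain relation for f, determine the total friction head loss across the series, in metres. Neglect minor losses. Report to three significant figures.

H ≈ 221 m

Pipe 1: V = 2.748 m/s, Re = 1.25×10^5, ε/D = 2.47×10^-5, f = 0.01722, h_1 = f(L/D)V²/2g = 221.5 m
Pipe 2: V = 0.05059 m/s, Re = 1.70×10^4, ε/D = 2.42×10^-4, f = 0.02745, h_2 = f(L/D)V²/2g = 0.01351 m
Series → Q common, losses add: H = Σh = 221.5 m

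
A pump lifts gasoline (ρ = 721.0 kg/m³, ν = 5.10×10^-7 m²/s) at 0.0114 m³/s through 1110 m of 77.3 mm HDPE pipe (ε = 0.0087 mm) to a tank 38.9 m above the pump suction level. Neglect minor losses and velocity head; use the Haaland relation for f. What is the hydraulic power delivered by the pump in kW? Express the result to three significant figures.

P_hyd ≈ 8.34 kW

V = 4Q/(πD²) = 2.429 m/s; Re = 3.68×10^5; ε/D = 1.13×10^-4; f = 0.01493
h_f = f(L/D)V²/2g = 64.49 m
Total head H = z + h_f = 38.9 + 64.49 = 103.4 m
P_hyd = ρgQH = 721.0·9.81·0.0114·103.4 = 8.337 kW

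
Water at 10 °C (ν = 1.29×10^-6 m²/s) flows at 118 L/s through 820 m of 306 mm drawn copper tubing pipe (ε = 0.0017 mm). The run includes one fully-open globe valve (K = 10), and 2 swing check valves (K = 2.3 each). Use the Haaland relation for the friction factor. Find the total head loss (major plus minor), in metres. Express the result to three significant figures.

V = 4Q/(πD²) = 1.605 m/s; V²/2g = 0.1312 m
Re = 3.81×10^5, ε/D = 5.56×10^-6 → f = 0.01378 (Haaland)
Major: h_f = f(L/D)·V²/2g = 0.01378·2680·0.1312 = 4.844 m
Minor: ΣK = 14.6; h_m = ΣK·V²/2g = 1.916 m
Total H_L = 4.844 + 1.916 = 6.760 m

H_L ≈ 6.76 m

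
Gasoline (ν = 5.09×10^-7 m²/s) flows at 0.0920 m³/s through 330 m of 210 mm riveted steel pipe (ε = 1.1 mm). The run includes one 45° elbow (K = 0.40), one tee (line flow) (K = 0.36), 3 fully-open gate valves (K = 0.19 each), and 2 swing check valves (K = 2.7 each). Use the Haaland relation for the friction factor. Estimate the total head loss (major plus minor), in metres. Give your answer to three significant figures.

H_L ≈ 19.9 m

V = 4Q/(πD²) = 2.656 m/s; V²/2g = 0.3596 m
Re = 1.10×10^6, ε/D = 0.00524 → f = 0.03094 (Haaland)
Major: h_f = f(L/D)·V²/2g = 0.03094·1571·0.3596 = 17.48 m
Minor: ΣK = 6.73; h_m = ΣK·V²/2g = 2.420 m
Total H_L = 17.48 + 2.420 = 19.90 m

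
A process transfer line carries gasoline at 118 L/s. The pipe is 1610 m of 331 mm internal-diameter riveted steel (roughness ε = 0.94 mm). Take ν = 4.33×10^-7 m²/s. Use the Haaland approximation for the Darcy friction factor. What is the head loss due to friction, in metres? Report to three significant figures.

h_f ≈ 12.1 m

V = 4Q/(πD²) = 4·0.118/(π·0.331²) = 1.371 m/s
Re = VD/ν = 1.371·0.331/4.33×10^-7 = 1.05×10^6 → turbulent
ε/D = 0.94/331 = 0.00284
Haaland: f = 0.02594
h_f = f(L/D)V²/(2g) = 0.02594·(1610/0.331)·1.371²/(2·9.81) = 12.09 m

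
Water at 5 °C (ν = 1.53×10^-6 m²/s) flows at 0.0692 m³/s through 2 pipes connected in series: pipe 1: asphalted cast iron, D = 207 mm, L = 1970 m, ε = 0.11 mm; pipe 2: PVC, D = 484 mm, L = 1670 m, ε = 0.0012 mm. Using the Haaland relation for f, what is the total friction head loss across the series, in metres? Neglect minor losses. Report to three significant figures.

H ≈ 38.0 m

Pipe 1: V = 2.056 m/s, Re = 2.78×10^5, ε/D = 5.31×10^-4, f = 0.01834, h_1 = f(L/D)V²/2g = 37.62 m
Pipe 2: V = 0.3761 m/s, Re = 1.19×10^5, ε/D = 2.48×10^-6, f = 0.01720, h_2 = f(L/D)V²/2g = 0.4280 m
Series → Q common, losses add: H = Σh = 38.05 m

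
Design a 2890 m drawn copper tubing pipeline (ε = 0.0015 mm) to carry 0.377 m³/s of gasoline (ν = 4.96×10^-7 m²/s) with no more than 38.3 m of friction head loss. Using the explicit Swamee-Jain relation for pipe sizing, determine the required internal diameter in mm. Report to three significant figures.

D ≈ 392 mm

Swamee-Jain (Type III): D = 0.66·[ε^1.25·(LQ²/(gh_f))^4.75 + ν·Q^9.4·(L/(gh_f))^5.2]^0.04
LQ²/(gh_f) = 1.093; L/(gh_f) = 7.692
Term 1 = ε^1.25·(…)^4.75 = 8.02×10^-8; Term 2 = ν·Q^9.4·(…)^5.2 = 2.09×10^-6
D = 0.66·(8.02×10^-8 + 2.09×10^-6)^0.04 = 0.3918 m = 392 mm
Check: V = 3.13 m/s, Re = 2.47×10^6, f = 0.01019, h_f = 37.5 m ≈ 38.3 m ✓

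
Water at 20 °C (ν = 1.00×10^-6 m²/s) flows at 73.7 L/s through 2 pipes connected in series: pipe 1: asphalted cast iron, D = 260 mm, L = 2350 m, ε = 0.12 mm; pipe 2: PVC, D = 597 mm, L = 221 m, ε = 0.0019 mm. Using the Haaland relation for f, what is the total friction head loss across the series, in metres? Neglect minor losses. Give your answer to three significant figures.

Pipe 1: V = 1.388 m/s, Re = 3.61×10^5, ε/D = 4.62×10^-4, f = 0.01763, h_1 = f(L/D)V²/2g = 15.65 m
Pipe 2: V = 0.2633 m/s, Re = 1.57×10^5, ε/D = 3.18×10^-6, f = 0.01627, h_2 = f(L/D)V²/2g = 0.02128 m
Series → Q common, losses add: H = Σh = 15.67 m

H ≈ 15.7 m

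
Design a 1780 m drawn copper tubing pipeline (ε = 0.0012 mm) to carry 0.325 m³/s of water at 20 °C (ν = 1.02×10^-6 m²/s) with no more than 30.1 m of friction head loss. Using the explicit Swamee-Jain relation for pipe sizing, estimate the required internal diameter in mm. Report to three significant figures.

Swamee-Jain (Type III): D = 0.66·[ε^1.25·(LQ²/(gh_f))^4.75 + ν·Q^9.4·(L/(gh_f))^5.2]^0.04
LQ²/(gh_f) = 0.6367; L/(gh_f) = 6.028
Term 1 = ε^1.25·(…)^4.75 = 4.65×10^-9; Term 2 = ν·Q^9.4·(…)^5.2 = 3.00×10^-7
D = 0.66·(4.65×10^-9 + 3.00×10^-7)^0.04 = 0.3622 m = 362 mm
Check: V = 3.15 m/s, Re = 1.12×10^6, f = 0.01148, h_f = 28.6 m ≈ 30.1 m ✓

D ≈ 362 mm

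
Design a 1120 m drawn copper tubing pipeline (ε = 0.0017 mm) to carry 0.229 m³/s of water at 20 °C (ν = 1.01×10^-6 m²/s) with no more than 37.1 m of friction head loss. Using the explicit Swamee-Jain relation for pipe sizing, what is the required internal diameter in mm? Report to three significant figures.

D ≈ 276 mm

Swamee-Jain (Type III): D = 0.66·[ε^1.25·(LQ²/(gh_f))^4.75 + ν·Q^9.4·(L/(gh_f))^5.2]^0.04
LQ²/(gh_f) = 0.1614; L/(gh_f) = 3.077
Term 1 = ε^1.25·(…)^4.75 = 1.06×10^-11; Term 2 = ν·Q^9.4·(…)^5.2 = 3.35×10^-10
D = 0.66·(1.06×10^-11 + 3.35×10^-10)^0.04 = 0.2761 m = 276 mm
Check: V = 3.82 m/s, Re = 1.05×10^6, f = 0.01168, h_f = 35.3 m ≈ 37.1 m ✓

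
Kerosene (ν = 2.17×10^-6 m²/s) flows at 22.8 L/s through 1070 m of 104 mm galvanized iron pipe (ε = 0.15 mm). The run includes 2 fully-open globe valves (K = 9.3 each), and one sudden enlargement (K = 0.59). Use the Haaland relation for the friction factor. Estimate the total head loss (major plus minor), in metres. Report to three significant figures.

V = 4Q/(πD²) = 2.684 m/s; V²/2g = 0.3672 m
Re = 1.29×10^5, ε/D = 0.00144 → f = 0.02302 (Haaland)
Major: h_f = f(L/D)·V²/2g = 0.02302·10288·0.3672 = 86.97 m
Minor: ΣK = 19.2; h_m = ΣK·V²/2g = 7.046 m
Total H_L = 86.97 + 7.046 = 94.01 m

H_L ≈ 94.0 m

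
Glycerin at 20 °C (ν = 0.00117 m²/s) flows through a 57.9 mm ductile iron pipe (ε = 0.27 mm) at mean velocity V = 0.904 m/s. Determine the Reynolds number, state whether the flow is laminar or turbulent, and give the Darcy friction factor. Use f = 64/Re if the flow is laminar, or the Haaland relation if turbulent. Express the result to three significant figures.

Re ≈ 44.7; laminar; f = 64/Re ≈ 1.43

Re = VD/ν = 0.9040·0.0579/0.00117 = 44.7
Re < 2300 → laminar → f = 64/Re = 1.431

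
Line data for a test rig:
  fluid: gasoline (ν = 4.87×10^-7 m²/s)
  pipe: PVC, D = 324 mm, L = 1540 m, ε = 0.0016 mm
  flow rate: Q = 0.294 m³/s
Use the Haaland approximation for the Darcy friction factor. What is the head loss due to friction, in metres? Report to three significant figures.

V = 4Q/(πD²) = 4·0.294/(π·0.324²) = 3.566 m/s
Re = VD/ν = 3.566·0.324/4.87×10^-7 = 2.37×10^6 → turbulent
ε/D = 0.0016/324 = 4.94×10^-6
Haaland: f = 0.01023
h_f = f(L/D)V²/(2g) = 0.01023·(1540/0.324)·3.566²/(2·9.81) = 31.50 m

h_f ≈ 31.5 m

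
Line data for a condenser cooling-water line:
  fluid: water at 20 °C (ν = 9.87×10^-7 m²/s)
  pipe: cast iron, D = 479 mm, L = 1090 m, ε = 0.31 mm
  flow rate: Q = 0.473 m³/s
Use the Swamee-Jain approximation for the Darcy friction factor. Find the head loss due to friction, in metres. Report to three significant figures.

h_f ≈ 14.5 m

V = 4Q/(πD²) = 4·0.473/(π·0.479²) = 2.625 m/s
Re = VD/ν = 2.625·0.479/9.87×10^-7 = 1.27×10^6 → turbulent
ε/D = 0.31/479 = 6.47×10^-4
Swamee-Jain: f = 0.01813
h_f = f(L/D)V²/(2g) = 0.01813·(1090/0.479)·2.625²/(2·9.81) = 14.48 m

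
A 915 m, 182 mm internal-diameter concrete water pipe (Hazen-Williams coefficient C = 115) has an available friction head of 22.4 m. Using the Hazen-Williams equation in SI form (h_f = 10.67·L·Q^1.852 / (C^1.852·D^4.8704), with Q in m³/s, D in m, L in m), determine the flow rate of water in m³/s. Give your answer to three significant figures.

Q ≈ 0.0489 m³/s

Rearranging: Q = [h_f·C^1.852·D^4.8704 / (10.67·L)]^(1/1.852)
Q = [22.4·115^1.852·0.182^4.8704 / (10.67·915)]^0.540 = 0.04894 m³/s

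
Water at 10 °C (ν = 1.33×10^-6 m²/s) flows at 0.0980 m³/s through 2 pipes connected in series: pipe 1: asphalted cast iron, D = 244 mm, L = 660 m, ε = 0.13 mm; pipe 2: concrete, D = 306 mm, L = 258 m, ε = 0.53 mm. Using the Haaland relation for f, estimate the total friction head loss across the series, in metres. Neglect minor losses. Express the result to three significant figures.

Pipe 1: V = 2.096 m/s, Re = 3.84×10^5, ε/D = 5.33×10^-4, f = 0.01800, h_1 = f(L/D)V²/2g = 10.90 m
Pipe 2: V = 1.333 m/s, Re = 3.07×10^5, ε/D = 0.00173, f = 0.02317, h_2 = f(L/D)V²/2g = 1.768 m
Series → Q common, losses add: H = Σh = 12.67 m

H ≈ 12.7 m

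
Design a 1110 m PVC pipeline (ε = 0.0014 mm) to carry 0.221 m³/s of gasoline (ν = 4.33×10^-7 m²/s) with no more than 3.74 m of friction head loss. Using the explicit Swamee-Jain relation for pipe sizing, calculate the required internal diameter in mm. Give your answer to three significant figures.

D ≈ 423 mm

Swamee-Jain (Type III): D = 0.66·[ε^1.25·(LQ²/(gh_f))^4.75 + ν·Q^9.4·(L/(gh_f))^5.2]^0.04
LQ²/(gh_f) = 1.478; L/(gh_f) = 30.25
Term 1 = ε^1.25·(…)^4.75 = 3.08×10^-7; Term 2 = ν·Q^9.4·(…)^5.2 = 1.49×10^-5
D = 0.66·(3.08×10^-7 + 1.49×10^-5)^0.04 = 0.4235 m = 423 mm
Check: V = 1.57 m/s, Re = 1.53×10^6, f = 0.01092, h_f = 3.59 m ≈ 3.74 m ✓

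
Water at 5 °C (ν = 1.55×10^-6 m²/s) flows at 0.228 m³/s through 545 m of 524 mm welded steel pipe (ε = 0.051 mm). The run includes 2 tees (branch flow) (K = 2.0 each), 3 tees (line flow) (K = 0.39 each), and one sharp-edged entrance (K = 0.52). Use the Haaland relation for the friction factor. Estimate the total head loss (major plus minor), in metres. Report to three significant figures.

H_L ≈ 1.20 m

V = 4Q/(πD²) = 1.057 m/s; V²/2g = 0.05697 m
Re = 3.57×10^5, ε/D = 9.73×10^-5 → f = 0.01484 (Haaland)
Major: h_f = f(L/D)·V²/2g = 0.01484·1040·0.05697 = 0.8796 m
Minor: ΣK = 5.69; h_m = ΣK·V²/2g = 0.3242 m
Total H_L = 0.8796 + 0.3242 = 1.204 m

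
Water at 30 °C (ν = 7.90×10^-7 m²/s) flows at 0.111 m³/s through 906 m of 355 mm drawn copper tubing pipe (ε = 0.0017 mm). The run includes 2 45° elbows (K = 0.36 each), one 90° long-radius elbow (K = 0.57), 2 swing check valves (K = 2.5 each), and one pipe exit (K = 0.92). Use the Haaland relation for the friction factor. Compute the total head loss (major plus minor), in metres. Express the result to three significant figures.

H_L ≈ 2.60 m

V = 4Q/(πD²) = 1.121 m/s; V²/2g = 0.06410 m
Re = 5.04×10^5, ε/D = 4.79×10^-6 → f = 0.01310 (Haaland)
Major: h_f = f(L/D)·V²/2g = 0.01310·2552·0.06410 = 2.143 m
Minor: ΣK = 7.21; h_m = ΣK·V²/2g = 0.4622 m
Total H_L = 2.143 + 0.4622 = 2.605 m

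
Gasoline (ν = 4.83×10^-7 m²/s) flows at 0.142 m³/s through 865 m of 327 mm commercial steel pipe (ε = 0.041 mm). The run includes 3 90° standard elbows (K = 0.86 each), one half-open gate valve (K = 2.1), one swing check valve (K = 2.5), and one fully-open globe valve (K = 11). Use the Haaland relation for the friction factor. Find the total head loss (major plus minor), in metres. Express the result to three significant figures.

H_L ≈ 7.88 m

V = 4Q/(πD²) = 1.691 m/s; V²/2g = 0.1457 m
Re = 1.14×10^6, ε/D = 1.25×10^-4 → f = 0.01356 (Haaland)
Major: h_f = f(L/D)·V²/2g = 0.01356·2645·0.1457 = 5.227 m
Minor: ΣK = 18.2; h_m = ΣK·V²/2g = 2.649 m
Total H_L = 5.227 + 2.649 = 7.876 m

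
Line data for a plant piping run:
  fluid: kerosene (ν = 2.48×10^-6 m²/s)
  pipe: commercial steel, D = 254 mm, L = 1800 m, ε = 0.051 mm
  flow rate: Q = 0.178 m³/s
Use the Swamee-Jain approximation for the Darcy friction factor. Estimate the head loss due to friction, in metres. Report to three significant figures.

h_f ≈ 71.3 m

V = 4Q/(πD²) = 4·0.178/(π·0.254²) = 3.513 m/s
Re = VD/ν = 3.513·0.254/2.48×10^-6 = 3.60×10^5 → turbulent
ε/D = 0.051/254 = 2.01×10^-4
Swamee-Jain: f = 0.01600
h_f = f(L/D)V²/(2g) = 0.01600·(1800/0.254)·3.513²/(2·9.81) = 71.34 m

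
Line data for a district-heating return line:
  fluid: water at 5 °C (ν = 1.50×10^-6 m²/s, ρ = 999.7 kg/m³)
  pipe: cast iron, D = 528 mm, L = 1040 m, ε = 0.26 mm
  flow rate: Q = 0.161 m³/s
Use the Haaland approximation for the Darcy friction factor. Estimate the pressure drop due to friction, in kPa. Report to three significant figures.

V = 4Q/(πD²) = 4·0.161/(π·0.528²) = 0.7353 m/s
Re = VD/ν = 0.7353·0.528/1.50×10^-6 = 2.59×10^5 → turbulent
ε/D = 0.26/528 = 4.92×10^-4
Haaland: f = 0.01822
h_f = f(L/D)V²/(2g) = 0.01822·(1040/0.528)·0.7353²/(2·9.81) = 0.9888 m
Δp = ρg·h_f = 999.7·9.81·0.9888 = 9.697 kPa

Δp ≈ 9.70 kPa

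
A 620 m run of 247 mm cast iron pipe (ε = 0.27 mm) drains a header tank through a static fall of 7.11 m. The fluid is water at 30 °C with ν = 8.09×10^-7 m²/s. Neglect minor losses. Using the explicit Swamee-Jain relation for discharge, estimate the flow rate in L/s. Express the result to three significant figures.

Q ≈ 78.7 L/s

Swamee-Jain (Type II): Q = -0.965·√(gD⁵h_f/L)·ln[ε/(3.7D) + √(3.17ν²L/(gD³h_f))]
√(gD⁵h_f/L) = √(9.81·0.247⁵·7.11/620) = 0.01017
ε/(3.7D) = 2.95×10^-4; √(3.17ν²L/(gD³h_f)) = 3.50×10^-5
Q = -0.965·0.01017·ln(3.304×10^-4) = 0.07866 m³/s
Check: V = 1.64 m/s, Re = 5.01×10^5, f = 0.02075, h_f = 7.15 m ≈ 7.11 m ✓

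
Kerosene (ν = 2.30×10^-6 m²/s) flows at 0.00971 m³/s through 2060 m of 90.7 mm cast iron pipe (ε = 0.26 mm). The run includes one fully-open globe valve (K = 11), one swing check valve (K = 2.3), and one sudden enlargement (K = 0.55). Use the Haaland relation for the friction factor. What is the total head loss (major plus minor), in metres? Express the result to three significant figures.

V = 4Q/(πD²) = 1.503 m/s; V²/2g = 0.1151 m
Re = 5.93×10^4, ε/D = 0.00287 → f = 0.02785 (Haaland)
Major: h_f = f(L/D)·V²/2g = 0.02785·22712·0.1151 = 72.81 m
Minor: ΣK = 13.8; h_m = ΣK·V²/2g = 1.594 m
Total H_L = 72.81 + 1.594 = 74.41 m

H_L ≈ 74.4 m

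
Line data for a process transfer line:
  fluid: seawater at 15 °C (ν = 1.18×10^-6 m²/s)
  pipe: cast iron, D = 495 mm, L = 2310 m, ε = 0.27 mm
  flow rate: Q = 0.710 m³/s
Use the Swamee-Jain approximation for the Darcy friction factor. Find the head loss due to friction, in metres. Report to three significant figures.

V = 4Q/(πD²) = 4·0.710/(π·0.495²) = 3.689 m/s
Re = VD/ν = 3.689·0.495/1.18×10^-6 = 1.55×10^6 → turbulent
ε/D = 0.27/495 = 5.45×10^-4
Swamee-Jain: f = 0.01742
h_f = f(L/D)V²/(2g) = 0.01742·(2310/0.495)·3.689²/(2·9.81) = 56.40 m

h_f ≈ 56.4 m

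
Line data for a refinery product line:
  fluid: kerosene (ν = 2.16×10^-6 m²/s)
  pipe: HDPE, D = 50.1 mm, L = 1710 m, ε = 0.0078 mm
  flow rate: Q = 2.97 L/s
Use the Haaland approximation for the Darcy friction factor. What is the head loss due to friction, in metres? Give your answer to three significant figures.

h_f ≈ 90.2 m

V = 4Q/(πD²) = 4·0.00297/(π·0.0501²) = 1.507 m/s
Re = VD/ν = 1.507·0.0501/2.16×10^-6 = 3.49×10^4 → turbulent
ε/D = 0.0078/50.1 = 1.56×10^-4
Haaland: f = 0.02285
h_f = f(L/D)V²/(2g) = 0.02285·(1710/0.0501)·1.507²/(2·9.81) = 90.24 m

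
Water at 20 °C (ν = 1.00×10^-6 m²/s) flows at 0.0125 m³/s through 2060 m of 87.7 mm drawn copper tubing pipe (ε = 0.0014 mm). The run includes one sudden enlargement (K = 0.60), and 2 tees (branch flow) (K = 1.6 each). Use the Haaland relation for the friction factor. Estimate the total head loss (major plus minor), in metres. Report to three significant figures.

V = 4Q/(πD²) = 2.069 m/s; V²/2g = 0.2182 m
Re = 1.81×10^5, ε/D = 1.60×10^-5 → f = 0.01589 (Haaland)
Major: h_f = f(L/D)·V²/2g = 0.01589·23489·0.2182 = 81.45 m
Minor: ΣK = 3.80; h_m = ΣK·V²/2g = 0.8293 m
Total H_L = 81.45 + 0.8293 = 82.28 m

H_L ≈ 82.3 m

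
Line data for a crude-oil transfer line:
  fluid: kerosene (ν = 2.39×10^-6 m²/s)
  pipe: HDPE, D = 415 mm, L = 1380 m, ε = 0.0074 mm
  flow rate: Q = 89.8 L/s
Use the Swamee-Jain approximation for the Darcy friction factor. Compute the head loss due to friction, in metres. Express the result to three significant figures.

V = 4Q/(πD²) = 4·0.0898/(π·0.415²) = 0.6639 m/s
Re = VD/ν = 0.6639·0.415/2.39×10^-6 = 1.15×10^5 → turbulent
ε/D = 0.0074/415 = 1.78×10^-5
Swamee-Jain: f = 0.01746
h_f = f(L/D)V²/(2g) = 0.01746·(1380/0.415)·0.6639²/(2·9.81) = 1.304 m

h_f ≈ 1.30 m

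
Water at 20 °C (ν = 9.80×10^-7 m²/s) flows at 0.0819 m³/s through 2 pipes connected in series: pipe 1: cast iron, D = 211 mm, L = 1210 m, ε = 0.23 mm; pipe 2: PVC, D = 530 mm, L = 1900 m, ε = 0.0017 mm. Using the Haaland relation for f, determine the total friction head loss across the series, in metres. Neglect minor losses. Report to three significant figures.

Pipe 1: V = 2.342 m/s, Re = 5.04×10^5, ε/D = 0.00109, f = 0.02058, h_1 = f(L/D)V²/2g = 33.00 m
Pipe 2: V = 0.3712 m/s, Re = 2.01×10^5, ε/D = 3.21×10^-6, f = 0.01551, h_2 = f(L/D)V²/2g = 0.3904 m
Series → Q common, losses add: H = Σh = 33.39 m

H ≈ 33.4 m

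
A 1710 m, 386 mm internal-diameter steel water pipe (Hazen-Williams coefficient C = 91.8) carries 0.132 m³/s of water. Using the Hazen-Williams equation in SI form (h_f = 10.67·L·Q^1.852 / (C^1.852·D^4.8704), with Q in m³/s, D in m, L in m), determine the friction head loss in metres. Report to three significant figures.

h_f = 10.67·1710·0.132^1.852 / (91.8^1.852·0.386^4.8704) = 10.25 m

h_f ≈ 10.3 m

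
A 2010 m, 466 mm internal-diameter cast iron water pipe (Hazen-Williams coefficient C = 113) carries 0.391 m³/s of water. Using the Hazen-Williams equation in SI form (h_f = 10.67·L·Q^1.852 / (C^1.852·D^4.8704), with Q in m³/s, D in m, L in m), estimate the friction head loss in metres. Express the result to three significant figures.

h_f = 10.67·2010·0.391^1.852 / (113^1.852·0.466^4.8704) = 24.48 m

h_f ≈ 24.5 m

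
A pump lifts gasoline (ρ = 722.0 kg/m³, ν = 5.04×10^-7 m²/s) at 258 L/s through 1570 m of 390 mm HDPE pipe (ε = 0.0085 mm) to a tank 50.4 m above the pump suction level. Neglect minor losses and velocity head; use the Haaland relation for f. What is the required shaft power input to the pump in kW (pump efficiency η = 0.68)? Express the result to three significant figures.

V = 4Q/(πD²) = 2.160 m/s; Re = 1.67×10^6; ε/D = 2.18×10^-5; f = 0.01122
h_f = f(L/D)V²/2g = 10.74 m
Total head H = z + h_f = 50.4 + 10.74 = 61.14 m
P_hyd = ρgQH = 722.0·9.81·0.258·61.14 = 111.7 kW
P_shaft = P_hyd/η = 111.7/0.68 = 164.3 kW

P_shaft ≈ 164 kW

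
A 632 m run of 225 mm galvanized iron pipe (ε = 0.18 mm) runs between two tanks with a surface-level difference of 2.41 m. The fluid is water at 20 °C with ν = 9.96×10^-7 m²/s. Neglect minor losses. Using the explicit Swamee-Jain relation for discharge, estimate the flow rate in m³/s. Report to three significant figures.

Q ≈ 0.0363 m³/s

Swamee-Jain (Type II): Q = -0.965·√(gD⁵h_f/L)·ln[ε/(3.7D) + √(3.17ν²L/(gD³h_f))]
√(gD⁵h_f/L) = √(9.81·0.225⁵·2.41/632) = 0.004645
ε/(3.7D) = 2.16×10^-4; √(3.17ν²L/(gD³h_f)) = 8.59×10^-5
Q = -0.965·0.004645·ln(3.021×10^-4) = 0.03632 m³/s
Check: V = 0.914 m/s, Re = 2.06×10^5, f = 0.02032, h_f = 2.43 m ≈ 2.41 m ✓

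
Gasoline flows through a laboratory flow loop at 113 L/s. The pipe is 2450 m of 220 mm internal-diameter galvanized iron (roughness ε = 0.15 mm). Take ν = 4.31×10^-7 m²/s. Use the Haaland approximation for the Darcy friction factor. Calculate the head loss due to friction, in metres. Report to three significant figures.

V = 4Q/(πD²) = 4·0.113/(π·0.220²) = 2.973 m/s
Re = VD/ν = 2.973·0.220/4.31×10^-7 = 1.52×10^6 → turbulent
ε/D = 0.15/220 = 6.82×10^-4
Haaland: f = 0.01820
h_f = f(L/D)V²/(2g) = 0.01820·(2450/0.220)·2.973²/(2·9.81) = 91.26 m

h_f ≈ 91.3 m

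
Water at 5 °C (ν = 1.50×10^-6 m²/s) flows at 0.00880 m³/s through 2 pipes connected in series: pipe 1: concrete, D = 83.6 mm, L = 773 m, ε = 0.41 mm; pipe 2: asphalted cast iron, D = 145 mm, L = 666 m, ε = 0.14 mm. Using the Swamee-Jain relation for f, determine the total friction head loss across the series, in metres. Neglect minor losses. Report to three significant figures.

Pipe 1: V = 1.603 m/s, Re = 8.94×10^4, ε/D = 0.00490, f = 0.03152, h_1 = f(L/D)V²/2g = 38.18 m
Pipe 2: V = 0.5329 m/s, Re = 5.15×10^4, ε/D = 9.66×10^-4, f = 0.02398, h_2 = f(L/D)V²/2g = 1.594 m
Series → Q common, losses add: H = Σh = 39.77 m

H ≈ 39.8 m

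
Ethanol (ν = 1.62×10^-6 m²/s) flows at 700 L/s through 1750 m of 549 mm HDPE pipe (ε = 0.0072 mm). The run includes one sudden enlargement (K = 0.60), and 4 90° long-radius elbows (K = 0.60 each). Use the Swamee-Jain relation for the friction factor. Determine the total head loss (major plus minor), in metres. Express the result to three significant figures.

H_L ≈ 18.3 m

V = 4Q/(πD²) = 2.957 m/s; V²/2g = 0.4457 m
Re = 1.00×10^6, ε/D = 1.31×10^-5 → f = 0.01192 (Swamee-Jain)
Major: h_f = f(L/D)·V²/2g = 0.01192·3188·0.4457 = 16.94 m
Minor: ΣK = 3.00; h_m = ΣK·V²/2g = 1.337 m
Total H_L = 16.94 + 1.337 = 18.27 m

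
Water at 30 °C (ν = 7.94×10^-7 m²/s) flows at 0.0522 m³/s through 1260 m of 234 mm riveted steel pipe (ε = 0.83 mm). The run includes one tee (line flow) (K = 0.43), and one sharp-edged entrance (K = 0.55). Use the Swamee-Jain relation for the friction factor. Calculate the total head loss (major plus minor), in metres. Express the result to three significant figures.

H_L ≈ 11.4 m

V = 4Q/(πD²) = 1.214 m/s; V²/2g = 0.07509 m
Re = 3.58×10^5, ε/D = 0.00355 → f = 0.02791 (Swamee-Jain)
Major: h_f = f(L/D)·V²/2g = 0.02791·5385·0.07509 = 11.28 m
Minor: ΣK = 0.980; h_m = ΣK·V²/2g = 0.07359 m
Total H_L = 11.28 + 0.07359 = 11.36 m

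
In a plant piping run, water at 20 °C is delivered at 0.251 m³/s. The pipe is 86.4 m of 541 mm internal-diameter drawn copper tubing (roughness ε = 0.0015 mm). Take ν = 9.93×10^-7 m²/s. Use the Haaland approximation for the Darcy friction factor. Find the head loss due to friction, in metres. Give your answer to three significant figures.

h_f ≈ 0.123 m

V = 4Q/(πD²) = 4·0.251/(π·0.541²) = 1.092 m/s
Re = VD/ν = 1.092·0.541/9.93×10^-7 = 5.95×10^5 → turbulent
ε/D = 0.0015/541 = 2.77×10^-6
Haaland: f = 0.01270
h_f = f(L/D)V²/(2g) = 0.01270·(86.4/0.541)·1.092²/(2·9.81) = 0.1233 m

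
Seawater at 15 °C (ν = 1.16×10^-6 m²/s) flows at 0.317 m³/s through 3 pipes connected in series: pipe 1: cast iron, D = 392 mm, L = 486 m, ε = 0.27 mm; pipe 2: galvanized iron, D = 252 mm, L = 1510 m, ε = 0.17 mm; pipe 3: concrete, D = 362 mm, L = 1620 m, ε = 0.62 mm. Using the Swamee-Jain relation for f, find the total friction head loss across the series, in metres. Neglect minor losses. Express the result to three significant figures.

H ≈ 283 m

Pipe 1: V = 2.627 m/s, Re = 8.88×10^5, ε/D = 6.89×10^-4, f = 0.01852, h_1 = f(L/D)V²/2g = 8.072 m
Pipe 2: V = 6.356 m/s, Re = 1.38×10^6, ε/D = 6.75×10^-4, f = 0.01826, h_2 = f(L/D)V²/2g = 225.3 m
Pipe 3: V = 3.080 m/s, Re = 9.61×10^5, ε/D = 0.00171, f = 0.02278, h_3 = f(L/D)V²/2g = 49.29 m
Series → Q common, losses add: H = Σh = 282.6 m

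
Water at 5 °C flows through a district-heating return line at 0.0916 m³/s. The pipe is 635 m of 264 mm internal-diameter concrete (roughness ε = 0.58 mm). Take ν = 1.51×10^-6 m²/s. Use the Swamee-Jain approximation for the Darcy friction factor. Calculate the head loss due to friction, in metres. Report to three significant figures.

V = 4Q/(πD²) = 4·0.0916/(π·0.264²) = 1.673 m/s
Re = VD/ν = 1.673·0.264/1.51×10^-6 = 2.93×10^5 → turbulent
ε/D = 0.58/264 = 0.00220
Swamee-Jain: f = 0.02474
h_f = f(L/D)V²/(2g) = 0.02474·(635/0.264)·1.673²/(2·9.81) = 8.495 m

h_f ≈ 8.49 m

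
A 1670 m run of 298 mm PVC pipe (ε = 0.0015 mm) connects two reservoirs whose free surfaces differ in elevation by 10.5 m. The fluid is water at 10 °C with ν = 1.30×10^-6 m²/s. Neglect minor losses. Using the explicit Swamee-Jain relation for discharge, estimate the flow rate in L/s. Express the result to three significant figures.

Swamee-Jain (Type II): Q = -0.965·√(gD⁵h_f/L)·ln[ε/(3.7D) + √(3.17ν²L/(gD³h_f))]
√(gD⁵h_f/L) = √(9.81·0.298⁵·10.5/1670) = 0.01204
ε/(3.7D) = 1.36×10^-6; √(3.17ν²L/(gD³h_f)) = 5.73×10^-5
Q = -0.965·0.01204·ln(5.865×10^-5) = 0.1132 m³/s
Check: V = 1.62 m/s, Re = 3.72×10^5, f = 0.01388, h_f = 10.4 m ≈ 10.5 m ✓

Q ≈ 113 L/s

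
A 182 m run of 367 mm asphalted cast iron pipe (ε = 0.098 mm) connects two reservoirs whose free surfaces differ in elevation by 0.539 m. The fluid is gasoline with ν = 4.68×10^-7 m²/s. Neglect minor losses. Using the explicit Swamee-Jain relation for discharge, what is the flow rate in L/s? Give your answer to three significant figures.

Q ≈ 124 L/s

Swamee-Jain (Type II): Q = -0.965·√(gD⁵h_f/L)·ln[ε/(3.7D) + √(3.17ν²L/(gD³h_f))]
√(gD⁵h_f/L) = √(9.81·0.367⁵·0.539/182) = 0.01391
ε/(3.7D) = 7.22×10^-5; √(3.17ν²L/(gD³h_f)) = 2.20×10^-5
Q = -0.965·0.01391·ln(9.416×10^-5) = 0.1244 m³/s
Check: V = 1.18 m/s, Re = 9.22×10^5, f = 0.01551, h_f = 0.542 m ≈ 0.539 m ✓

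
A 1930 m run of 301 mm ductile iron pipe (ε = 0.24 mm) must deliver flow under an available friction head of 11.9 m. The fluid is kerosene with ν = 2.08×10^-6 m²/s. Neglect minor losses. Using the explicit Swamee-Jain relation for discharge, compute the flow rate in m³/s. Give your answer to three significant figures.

Swamee-Jain (Type II): Q = -0.965·√(gD⁵h_f/L)·ln[ε/(3.7D) + √(3.17ν²L/(gD³h_f))]
√(gD⁵h_f/L) = √(9.81·0.301⁵·11.9/1930) = 0.01222
ε/(3.7D) = 2.15×10^-4; √(3.17ν²L/(gD³h_f)) = 9.12×10^-5
Q = -0.965·0.01222·ln(3.067×10^-4) = 0.09543 m³/s
Check: V = 1.34 m/s, Re = 1.94×10^5, f = 0.02040, h_f = 12.0 m ≈ 11.9 m ✓

Q ≈ 0.0954 m³/s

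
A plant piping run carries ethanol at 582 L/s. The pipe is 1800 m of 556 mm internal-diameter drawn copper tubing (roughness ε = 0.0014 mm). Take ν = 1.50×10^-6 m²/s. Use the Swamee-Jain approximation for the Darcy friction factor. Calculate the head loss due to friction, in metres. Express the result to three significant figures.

V = 4Q/(πD²) = 4·0.582/(π·0.556²) = 2.397 m/s
Re = VD/ν = 2.397·0.556/1.50×10^-6 = 8.89×10^5 → turbulent
ε/D = 0.0014/556 = 2.52×10^-6
Swamee-Jain: f = 0.01190
h_f = f(L/D)V²/(2g) = 0.01190·(1800/0.556)·2.397²/(2·9.81) = 11.28 m

h_f ≈ 11.3 m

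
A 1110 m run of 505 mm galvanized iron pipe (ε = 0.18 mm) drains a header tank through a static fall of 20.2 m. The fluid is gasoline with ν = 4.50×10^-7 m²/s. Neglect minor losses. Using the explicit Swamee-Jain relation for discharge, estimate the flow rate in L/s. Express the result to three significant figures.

Swamee-Jain (Type II): Q = -0.965·√(gD⁵h_f/L)·ln[ε/(3.7D) + √(3.17ν²L/(gD³h_f))]
√(gD⁵h_f/L) = √(9.81·0.505⁵·20.2/1110) = 0.07657
ε/(3.7D) = 9.63×10^-5; √(3.17ν²L/(gD³h_f)) = 5.28×10^-6
Q = -0.965·0.07657·ln(1.016×10^-4) = 0.6794 m³/s
Check: V = 3.39 m/s, Re = 3.81×10^6, f = 0.01573, h_f = 20.3 m ≈ 20.2 m ✓

Q ≈ 679 L/s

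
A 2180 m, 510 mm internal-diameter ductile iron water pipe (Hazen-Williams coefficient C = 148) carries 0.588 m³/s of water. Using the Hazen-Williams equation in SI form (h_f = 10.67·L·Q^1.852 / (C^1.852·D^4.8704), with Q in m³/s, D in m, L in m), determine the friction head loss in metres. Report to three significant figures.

h_f ≈ 22.1 m

h_f = 10.67·2180·0.588^1.852 / (148^1.852·0.510^4.8704) = 22.10 m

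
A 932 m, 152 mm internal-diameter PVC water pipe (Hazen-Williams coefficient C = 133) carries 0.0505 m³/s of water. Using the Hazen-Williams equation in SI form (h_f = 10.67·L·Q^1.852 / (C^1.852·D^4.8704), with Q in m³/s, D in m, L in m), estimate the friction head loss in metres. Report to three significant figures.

h_f = 10.67·932·0.0505^1.852 / (133^1.852·0.152^4.8704) = 44.41 m

h_f ≈ 44.4 m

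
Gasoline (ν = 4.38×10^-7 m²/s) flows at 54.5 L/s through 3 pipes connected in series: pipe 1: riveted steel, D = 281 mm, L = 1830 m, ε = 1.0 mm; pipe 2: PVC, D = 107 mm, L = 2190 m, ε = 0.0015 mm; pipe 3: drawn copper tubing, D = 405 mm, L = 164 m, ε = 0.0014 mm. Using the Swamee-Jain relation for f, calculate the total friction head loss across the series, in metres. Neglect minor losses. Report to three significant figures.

H ≈ 440 m

Pipe 1: V = 0.8788 m/s, Re = 5.64×10^5, ε/D = 0.00356, f = 0.02778, h_1 = f(L/D)V²/2g = 7.121 m
Pipe 2: V = 6.061 m/s, Re = 1.48×10^6, ε/D = 1.40×10^-5, f = 0.01131, h_2 = f(L/D)V²/2g = 433.2 m
Pipe 3: V = 0.4231 m/s, Re = 3.91×10^5, ε/D = 3.46×10^-6, f = 0.01373, h_3 = f(L/D)V²/2g = 0.05073 m
Series → Q common, losses add: H = Σh = 440.4 m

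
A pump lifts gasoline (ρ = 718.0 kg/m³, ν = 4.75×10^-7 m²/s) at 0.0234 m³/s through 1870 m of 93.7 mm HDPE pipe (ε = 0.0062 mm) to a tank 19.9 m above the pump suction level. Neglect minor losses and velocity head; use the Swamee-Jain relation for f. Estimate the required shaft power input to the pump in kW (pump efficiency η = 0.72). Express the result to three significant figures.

P_shaft ≈ 40.9 kW

V = 4Q/(πD²) = 3.393 m/s; Re = 6.69×10^5; ε/D = 6.62×10^-5; f = 0.01355
h_f = f(L/D)V²/2g = 158.7 m
Total head H = z + h_f = 19.9 + 158.7 = 178.6 m
P_hyd = ρgQH = 718.0·9.81·0.0234·178.6 = 29.44 kW
P_shaft = P_hyd/η = 29.44/0.72 = 40.89 kW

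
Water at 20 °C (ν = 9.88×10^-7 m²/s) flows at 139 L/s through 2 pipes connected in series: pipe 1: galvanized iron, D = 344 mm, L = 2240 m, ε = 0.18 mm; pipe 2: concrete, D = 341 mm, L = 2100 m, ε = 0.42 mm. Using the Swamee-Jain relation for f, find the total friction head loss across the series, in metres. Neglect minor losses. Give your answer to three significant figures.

Pipe 1: V = 1.496 m/s, Re = 5.21×10^5, ε/D = 5.23×10^-4, f = 0.01789, h_1 = f(L/D)V²/2g = 13.28 m
Pipe 2: V = 1.522 m/s, Re = 5.25×10^5, ε/D = 0.00123, f = 0.02128, h_2 = f(L/D)V²/2g = 15.47 m
Series → Q common, losses add: H = Σh = 28.75 m

H ≈ 28.8 m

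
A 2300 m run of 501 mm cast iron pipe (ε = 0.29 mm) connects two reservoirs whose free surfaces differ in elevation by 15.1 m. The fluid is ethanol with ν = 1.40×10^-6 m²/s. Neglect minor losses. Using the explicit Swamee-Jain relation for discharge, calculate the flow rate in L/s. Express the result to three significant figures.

Swamee-Jain (Type II): Q = -0.965·√(gD⁵h_f/L)·ln[ε/(3.7D) + √(3.17ν²L/(gD³h_f))]
√(gD⁵h_f/L) = √(9.81·0.501⁵·15.1/2300) = 0.04509
ε/(3.7D) = 1.56×10^-4; √(3.17ν²L/(gD³h_f)) = 2.77×10^-5
Q = -0.965·0.04509·ln(1.841×10^-4) = 0.3742 m³/s
Check: V = 1.90 m/s, Re = 6.79×10^5, f = 0.01803, h_f = 15.2 m ≈ 15.1 m ✓

Q ≈ 374 L/s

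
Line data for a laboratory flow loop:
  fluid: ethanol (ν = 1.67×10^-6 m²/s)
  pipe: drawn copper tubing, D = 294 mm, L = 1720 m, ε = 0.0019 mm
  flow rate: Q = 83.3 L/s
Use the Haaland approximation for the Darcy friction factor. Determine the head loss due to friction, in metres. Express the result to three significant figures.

V = 4Q/(πD²) = 4·0.0833/(π·0.294²) = 1.227 m/s
Re = VD/ν = 1.227·0.294/1.67×10^-6 = 2.16×10^5 → turbulent
ε/D = 0.0019/294 = 6.46×10^-6
Haaland: f = 0.01531
h_f = f(L/D)V²/(2g) = 0.01531·(1720/0.294)·1.227²/(2·9.81) = 6.873 m

h_f ≈ 6.87 m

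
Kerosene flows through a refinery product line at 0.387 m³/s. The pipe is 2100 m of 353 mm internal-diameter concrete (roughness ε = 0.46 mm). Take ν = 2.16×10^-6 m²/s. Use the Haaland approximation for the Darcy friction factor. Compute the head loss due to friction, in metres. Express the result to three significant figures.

h_f ≈ 101 m

V = 4Q/(πD²) = 4·0.387/(π·0.353²) = 3.954 m/s
Re = VD/ν = 3.954·0.353/2.16×10^-6 = 6.46×10^5 → turbulent
ε/D = 0.46/353 = 0.00130
Haaland: f = 0.02134
h_f = f(L/D)V²/(2g) = 0.02134·(2100/0.353)·3.954²/(2·9.81) = 101.2 m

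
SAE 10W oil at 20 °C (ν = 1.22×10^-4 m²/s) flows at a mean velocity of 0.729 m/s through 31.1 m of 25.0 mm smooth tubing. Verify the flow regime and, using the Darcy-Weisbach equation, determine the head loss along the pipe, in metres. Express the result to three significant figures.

Re = VD/ν = 0.729·0.02500/1.22×10^-4 = 149 → laminar (Re < 2300)
f = 64/Re = 0.4284
h_f = f(L/D)V²/(2g) = 0.4284·(31.1/0.02500)·0.729²/(2·9.81) = 14.44 m

h_f ≈ 14.4 m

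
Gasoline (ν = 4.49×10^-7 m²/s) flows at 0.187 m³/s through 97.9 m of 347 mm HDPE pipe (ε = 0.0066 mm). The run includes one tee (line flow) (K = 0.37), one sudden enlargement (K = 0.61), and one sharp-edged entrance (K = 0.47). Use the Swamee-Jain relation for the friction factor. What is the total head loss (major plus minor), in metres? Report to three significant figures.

H_L ≈ 0.930 m

V = 4Q/(πD²) = 1.977 m/s; V²/2g = 0.1993 m
Re = 1.53×10^6, ε/D = 1.90×10^-5 → f = 0.01140 (Swamee-Jain)
Major: h_f = f(L/D)·V²/2g = 0.01140·282.1·0.1993 = 0.6409 m
Minor: ΣK = 1.45; h_m = ΣK·V²/2g = 0.2890 m
Total H_L = 0.6409 + 0.2890 = 0.9299 m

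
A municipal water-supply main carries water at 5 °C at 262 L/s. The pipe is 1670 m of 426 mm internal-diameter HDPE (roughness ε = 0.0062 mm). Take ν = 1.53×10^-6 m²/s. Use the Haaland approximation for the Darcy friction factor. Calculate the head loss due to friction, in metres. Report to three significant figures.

h_f ≈ 8.90 m

V = 4Q/(πD²) = 4·0.262/(π·0.426²) = 1.838 m/s
Re = VD/ν = 1.838·0.426/1.53×10^-6 = 5.12×10^5 → turbulent
ε/D = 0.0062/426 = 1.46×10^-5
Haaland: f = 0.01318
h_f = f(L/D)V²/(2g) = 0.01318·(1670/0.426)·1.838²/(2·9.81) = 8.898 m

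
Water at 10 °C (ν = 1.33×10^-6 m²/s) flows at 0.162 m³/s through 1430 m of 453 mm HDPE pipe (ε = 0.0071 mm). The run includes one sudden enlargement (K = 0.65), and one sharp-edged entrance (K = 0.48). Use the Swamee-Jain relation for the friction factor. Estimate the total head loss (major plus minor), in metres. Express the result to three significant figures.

V = 4Q/(πD²) = 1.005 m/s; V²/2g = 0.05149 m
Re = 3.42×10^5, ε/D = 1.57×10^-5 → f = 0.01422 (Swamee-Jain)
Major: h_f = f(L/D)·V²/2g = 0.01422·3157·0.05149 = 2.312 m
Minor: ΣK = 1.13; h_m = ΣK·V²/2g = 0.05819 m
Total H_L = 2.312 + 0.05819 = 2.370 m

H_L ≈ 2.37 m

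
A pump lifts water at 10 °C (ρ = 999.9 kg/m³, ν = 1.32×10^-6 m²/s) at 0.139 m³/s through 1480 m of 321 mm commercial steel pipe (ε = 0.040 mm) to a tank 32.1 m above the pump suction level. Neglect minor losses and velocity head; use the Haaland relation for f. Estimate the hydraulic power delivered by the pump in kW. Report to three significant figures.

V = 4Q/(πD²) = 1.718 m/s; Re = 4.18×10^5; ε/D = 1.25×10^-4; f = 0.01483
h_f = f(L/D)V²/2g = 10.28 m
Total head H = z + h_f = 32.1 + 10.28 = 42.38 m
P_hyd = ρgQH = 999.9·9.81·0.139·42.38 = 57.78 kW

P_hyd ≈ 57.8 kW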